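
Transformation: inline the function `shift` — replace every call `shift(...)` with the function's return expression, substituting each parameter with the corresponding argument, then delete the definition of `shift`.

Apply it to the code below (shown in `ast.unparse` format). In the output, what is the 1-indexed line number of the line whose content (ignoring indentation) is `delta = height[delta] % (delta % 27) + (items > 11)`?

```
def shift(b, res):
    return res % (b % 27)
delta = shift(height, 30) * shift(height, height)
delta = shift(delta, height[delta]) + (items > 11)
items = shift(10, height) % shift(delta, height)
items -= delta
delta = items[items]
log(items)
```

Transformed code:
delta = 30 % (height % 27) * (height % (height % 27))
delta = height[delta] % (delta % 27) + (items > 11)
items = height % (10 % 27) % (height % (delta % 27))
items -= delta
delta = items[items]
log(items)

2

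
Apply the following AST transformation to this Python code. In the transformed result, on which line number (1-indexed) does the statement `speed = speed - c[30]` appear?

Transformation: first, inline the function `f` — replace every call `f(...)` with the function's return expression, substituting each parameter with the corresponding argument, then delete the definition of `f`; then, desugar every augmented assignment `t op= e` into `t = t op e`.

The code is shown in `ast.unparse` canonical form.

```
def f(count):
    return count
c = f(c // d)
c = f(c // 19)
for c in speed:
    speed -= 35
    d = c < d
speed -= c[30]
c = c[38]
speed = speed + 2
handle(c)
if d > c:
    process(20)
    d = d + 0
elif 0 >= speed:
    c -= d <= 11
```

6

Transformed code:
c = c // d
c = c // 19
for c in speed:
    speed = speed - 35
    d = c < d
speed = speed - c[30]
c = c[38]
speed = speed + 2
handle(c)
if d > c:
    process(20)
    d = d + 0
elif 0 >= speed:
    c = c - (d <= 11)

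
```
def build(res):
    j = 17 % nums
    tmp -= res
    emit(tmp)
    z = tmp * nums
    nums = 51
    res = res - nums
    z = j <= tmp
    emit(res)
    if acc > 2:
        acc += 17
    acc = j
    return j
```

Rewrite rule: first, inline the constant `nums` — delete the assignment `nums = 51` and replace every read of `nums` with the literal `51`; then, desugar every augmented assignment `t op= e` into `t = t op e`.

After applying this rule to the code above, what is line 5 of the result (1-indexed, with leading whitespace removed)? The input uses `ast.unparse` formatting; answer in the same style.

z = tmp * 51

Transformed code:
def build(res):
    j = 17 % 51
    tmp = tmp - res
    emit(tmp)
    z = tmp * 51
    res = res - 51
    z = j <= tmp
    emit(res)
    if acc > 2:
        acc = acc + 17
    acc = j
    return j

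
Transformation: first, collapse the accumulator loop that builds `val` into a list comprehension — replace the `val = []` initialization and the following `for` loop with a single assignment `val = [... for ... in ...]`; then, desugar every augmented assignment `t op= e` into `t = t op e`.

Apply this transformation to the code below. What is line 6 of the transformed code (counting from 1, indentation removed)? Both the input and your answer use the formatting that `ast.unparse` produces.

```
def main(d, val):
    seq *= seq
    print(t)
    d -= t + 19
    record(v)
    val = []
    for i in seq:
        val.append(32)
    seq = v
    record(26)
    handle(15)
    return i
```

val = [32 for i in seq]

Transformed code:
def main(d, val):
    seq = seq * seq
    print(t)
    d = d - (t + 19)
    record(v)
    val = [32 for i in seq]
    seq = v
    record(26)
    handle(15)
    return i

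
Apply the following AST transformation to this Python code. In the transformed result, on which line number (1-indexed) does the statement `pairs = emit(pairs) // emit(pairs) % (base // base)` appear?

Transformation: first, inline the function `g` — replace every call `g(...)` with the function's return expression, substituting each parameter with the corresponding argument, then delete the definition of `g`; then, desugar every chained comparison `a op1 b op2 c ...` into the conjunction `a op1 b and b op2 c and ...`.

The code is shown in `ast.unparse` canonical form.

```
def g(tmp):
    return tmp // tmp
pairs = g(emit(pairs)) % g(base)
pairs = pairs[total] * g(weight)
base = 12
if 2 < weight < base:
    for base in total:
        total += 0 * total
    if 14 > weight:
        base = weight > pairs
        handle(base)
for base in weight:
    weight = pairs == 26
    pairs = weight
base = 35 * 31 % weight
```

Transformed code:
pairs = emit(pairs) // emit(pairs) % (base // base)
pairs = pairs[total] * (weight // weight)
base = 12
if 2 < weight and weight < base:
    for base in total:
        total += 0 * total
    if 14 > weight:
        base = weight > pairs
        handle(base)
for base in weight:
    weight = pairs == 26
    pairs = weight
base = 35 * 31 % weight

1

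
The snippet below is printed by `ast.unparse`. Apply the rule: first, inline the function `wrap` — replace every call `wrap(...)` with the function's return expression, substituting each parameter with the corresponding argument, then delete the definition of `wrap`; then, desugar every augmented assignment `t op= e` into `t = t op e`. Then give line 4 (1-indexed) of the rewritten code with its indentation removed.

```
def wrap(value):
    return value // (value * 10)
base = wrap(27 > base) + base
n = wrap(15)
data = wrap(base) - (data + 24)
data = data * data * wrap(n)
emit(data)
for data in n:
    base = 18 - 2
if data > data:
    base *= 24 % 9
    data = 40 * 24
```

Transformed code:
base = (27 > base) // ((27 > base) * 10) + base
n = 15 // (15 * 10)
data = base // (base * 10) - (data + 24)
data = data * data * (n // (n * 10))
emit(data)
for data in n:
    base = 18 - 2
if data > data:
    base = base * (24 % 9)
    data = 40 * 24

data = data * data * (n // (n * 10))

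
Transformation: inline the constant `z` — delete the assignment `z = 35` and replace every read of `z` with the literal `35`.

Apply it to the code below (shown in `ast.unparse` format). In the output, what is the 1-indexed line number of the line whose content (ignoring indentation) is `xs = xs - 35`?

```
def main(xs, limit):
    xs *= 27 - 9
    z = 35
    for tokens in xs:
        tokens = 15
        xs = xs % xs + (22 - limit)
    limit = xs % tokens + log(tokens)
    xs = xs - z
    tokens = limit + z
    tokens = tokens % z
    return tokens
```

7

Transformed code:
def main(xs, limit):
    xs *= 27 - 9
    for tokens in xs:
        tokens = 15
        xs = xs % xs + (22 - limit)
    limit = xs % tokens + log(tokens)
    xs = xs - 35
    tokens = limit + 35
    tokens = tokens % 35
    return tokens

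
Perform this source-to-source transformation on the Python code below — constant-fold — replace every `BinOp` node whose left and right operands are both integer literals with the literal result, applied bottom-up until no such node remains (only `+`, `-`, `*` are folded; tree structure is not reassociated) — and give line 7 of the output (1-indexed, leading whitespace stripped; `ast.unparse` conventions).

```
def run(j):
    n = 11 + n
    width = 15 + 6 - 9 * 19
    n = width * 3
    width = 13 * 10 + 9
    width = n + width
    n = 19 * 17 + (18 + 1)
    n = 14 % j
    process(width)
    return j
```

n = 342

Transformed code:
def run(j):
    n = 11 + n
    width = -150
    n = width * 3
    width = 139
    width = n + width
    n = 342
    n = 14 % j
    process(width)
    return j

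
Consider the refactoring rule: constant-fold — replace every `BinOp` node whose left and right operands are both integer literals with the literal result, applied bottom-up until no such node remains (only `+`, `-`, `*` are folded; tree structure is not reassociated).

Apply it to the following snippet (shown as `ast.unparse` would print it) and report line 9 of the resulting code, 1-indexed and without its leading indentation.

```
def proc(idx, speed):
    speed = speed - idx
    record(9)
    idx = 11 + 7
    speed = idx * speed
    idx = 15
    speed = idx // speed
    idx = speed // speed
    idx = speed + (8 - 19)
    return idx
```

Transformed code:
def proc(idx, speed):
    speed = speed - idx
    record(9)
    idx = 18
    speed = idx * speed
    idx = 15
    speed = idx // speed
    idx = speed // speed
    idx = speed + -11
    return idx

idx = speed + -11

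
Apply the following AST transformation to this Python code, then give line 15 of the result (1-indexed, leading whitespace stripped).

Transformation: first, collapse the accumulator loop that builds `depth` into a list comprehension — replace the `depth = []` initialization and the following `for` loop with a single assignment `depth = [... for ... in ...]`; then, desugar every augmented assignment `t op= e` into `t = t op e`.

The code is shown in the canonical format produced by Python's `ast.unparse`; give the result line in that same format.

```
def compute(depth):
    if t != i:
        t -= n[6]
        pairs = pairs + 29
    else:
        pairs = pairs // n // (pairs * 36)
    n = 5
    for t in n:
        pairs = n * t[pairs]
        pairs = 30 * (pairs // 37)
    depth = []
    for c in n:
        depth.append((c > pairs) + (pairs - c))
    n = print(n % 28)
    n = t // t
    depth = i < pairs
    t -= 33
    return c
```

t = t - 33

Transformed code:
def compute(depth):
    if t != i:
        t = t - n[6]
        pairs = pairs + 29
    else:
        pairs = pairs // n // (pairs * 36)
    n = 5
    for t in n:
        pairs = n * t[pairs]
        pairs = 30 * (pairs // 37)
    depth = [(c > pairs) + (pairs - c) for c in n]
    n = print(n % 28)
    n = t // t
    depth = i < pairs
    t = t - 33
    return c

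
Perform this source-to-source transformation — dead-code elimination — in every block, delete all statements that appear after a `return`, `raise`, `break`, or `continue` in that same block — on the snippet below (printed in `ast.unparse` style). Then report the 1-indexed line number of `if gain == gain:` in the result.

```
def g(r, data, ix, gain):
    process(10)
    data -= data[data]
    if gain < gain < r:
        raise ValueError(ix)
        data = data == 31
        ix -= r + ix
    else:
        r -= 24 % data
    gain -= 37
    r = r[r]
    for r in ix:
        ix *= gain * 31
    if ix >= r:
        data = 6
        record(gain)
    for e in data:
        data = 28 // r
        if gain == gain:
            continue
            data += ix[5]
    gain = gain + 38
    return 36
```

17

Transformed code:
def g(r, data, ix, gain):
    process(10)
    data -= data[data]
    if gain < gain < r:
        raise ValueError(ix)
    else:
        r -= 24 % data
    gain -= 37
    r = r[r]
    for r in ix:
        ix *= gain * 31
    if ix >= r:
        data = 6
        record(gain)
    for e in data:
        data = 28 // r
        if gain == gain:
            continue
    gain = gain + 38
    return 36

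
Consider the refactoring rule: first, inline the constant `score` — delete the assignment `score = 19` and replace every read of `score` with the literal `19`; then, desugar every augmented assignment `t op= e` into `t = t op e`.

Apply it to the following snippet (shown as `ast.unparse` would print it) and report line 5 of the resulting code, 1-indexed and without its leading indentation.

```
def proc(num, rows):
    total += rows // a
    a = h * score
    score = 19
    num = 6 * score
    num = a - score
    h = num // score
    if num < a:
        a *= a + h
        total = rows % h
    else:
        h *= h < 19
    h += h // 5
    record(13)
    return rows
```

num = a - 19

Transformed code:
def proc(num, rows):
    total = total + rows // a
    a = h * 19
    num = 6 * 19
    num = a - 19
    h = num // 19
    if num < a:
        a = a * (a + h)
        total = rows % h
    else:
        h = h * (h < 19)
    h = h + h // 5
    record(13)
    return rows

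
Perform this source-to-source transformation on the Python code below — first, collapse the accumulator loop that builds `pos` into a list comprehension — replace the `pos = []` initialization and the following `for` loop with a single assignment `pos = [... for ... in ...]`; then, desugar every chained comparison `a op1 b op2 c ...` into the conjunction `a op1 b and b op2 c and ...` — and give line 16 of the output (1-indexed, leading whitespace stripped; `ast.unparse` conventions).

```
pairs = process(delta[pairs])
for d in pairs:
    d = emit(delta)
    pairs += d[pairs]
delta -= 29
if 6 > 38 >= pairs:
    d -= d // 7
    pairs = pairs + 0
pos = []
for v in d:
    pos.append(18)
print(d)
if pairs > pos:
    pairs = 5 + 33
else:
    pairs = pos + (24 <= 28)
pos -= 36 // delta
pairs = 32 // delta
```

Transformed code:
pairs = process(delta[pairs])
for d in pairs:
    d = emit(delta)
    pairs += d[pairs]
delta -= 29
if 6 > 38 and 38 >= pairs:
    d -= d // 7
    pairs = pairs + 0
pos = [18 for v in d]
print(d)
if pairs > pos:
    pairs = 5 + 33
else:
    pairs = pos + (24 <= 28)
pos -= 36 // delta
pairs = 32 // delta

pairs = 32 // delta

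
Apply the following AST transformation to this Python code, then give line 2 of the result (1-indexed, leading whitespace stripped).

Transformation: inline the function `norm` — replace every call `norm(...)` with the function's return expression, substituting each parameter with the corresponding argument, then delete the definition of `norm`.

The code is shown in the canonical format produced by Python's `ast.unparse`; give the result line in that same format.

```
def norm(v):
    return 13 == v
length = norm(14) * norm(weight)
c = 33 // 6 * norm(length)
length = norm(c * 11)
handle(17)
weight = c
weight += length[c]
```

Transformed code:
length = (13 == 14) * (13 == weight)
c = 33 // 6 * (13 == length)
length = 13 == c * 11
handle(17)
weight = c
weight += length[c]

c = 33 // 6 * (13 == length)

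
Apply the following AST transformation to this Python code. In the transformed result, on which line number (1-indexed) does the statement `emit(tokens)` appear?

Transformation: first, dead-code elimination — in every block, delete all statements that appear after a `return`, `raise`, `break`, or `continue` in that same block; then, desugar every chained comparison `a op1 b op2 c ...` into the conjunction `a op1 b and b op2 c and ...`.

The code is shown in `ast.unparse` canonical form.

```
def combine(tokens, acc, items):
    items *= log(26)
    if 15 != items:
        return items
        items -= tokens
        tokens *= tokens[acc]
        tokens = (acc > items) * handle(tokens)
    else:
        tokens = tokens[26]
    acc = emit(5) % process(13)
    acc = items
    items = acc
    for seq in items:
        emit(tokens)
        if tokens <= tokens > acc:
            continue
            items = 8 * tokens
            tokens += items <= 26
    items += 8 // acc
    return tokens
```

11

Transformed code:
def combine(tokens, acc, items):
    items *= log(26)
    if 15 != items:
        return items
    else:
        tokens = tokens[26]
    acc = emit(5) % process(13)
    acc = items
    items = acc
    for seq in items:
        emit(tokens)
        if tokens <= tokens and tokens > acc:
            continue
    items += 8 // acc
    return tokens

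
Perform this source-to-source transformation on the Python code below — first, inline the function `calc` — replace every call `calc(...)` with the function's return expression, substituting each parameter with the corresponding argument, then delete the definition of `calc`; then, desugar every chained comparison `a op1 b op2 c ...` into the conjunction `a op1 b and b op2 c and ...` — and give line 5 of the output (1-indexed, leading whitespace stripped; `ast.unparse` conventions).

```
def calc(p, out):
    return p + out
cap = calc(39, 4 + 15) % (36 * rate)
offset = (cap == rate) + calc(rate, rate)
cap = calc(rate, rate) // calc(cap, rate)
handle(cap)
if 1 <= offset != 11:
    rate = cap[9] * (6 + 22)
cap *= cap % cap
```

if 1 <= offset and offset != 11:

Transformed code:
cap = (39 + (4 + 15)) % (36 * rate)
offset = (cap == rate) + (rate + rate)
cap = (rate + rate) // (cap + rate)
handle(cap)
if 1 <= offset and offset != 11:
    rate = cap[9] * (6 + 22)
cap *= cap % cap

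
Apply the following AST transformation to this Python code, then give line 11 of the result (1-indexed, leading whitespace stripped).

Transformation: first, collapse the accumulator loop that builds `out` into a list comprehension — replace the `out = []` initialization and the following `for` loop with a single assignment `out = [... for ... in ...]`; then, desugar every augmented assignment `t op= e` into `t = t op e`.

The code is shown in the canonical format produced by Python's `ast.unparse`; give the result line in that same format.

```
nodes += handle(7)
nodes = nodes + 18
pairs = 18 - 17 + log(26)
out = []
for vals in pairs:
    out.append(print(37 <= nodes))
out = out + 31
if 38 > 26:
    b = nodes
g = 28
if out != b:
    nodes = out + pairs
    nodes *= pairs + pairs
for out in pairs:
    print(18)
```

nodes = nodes * (pairs + pairs)

Transformed code:
nodes = nodes + handle(7)
nodes = nodes + 18
pairs = 18 - 17 + log(26)
out = [print(37 <= nodes) for vals in pairs]
out = out + 31
if 38 > 26:
    b = nodes
g = 28
if out != b:
    nodes = out + pairs
    nodes = nodes * (pairs + pairs)
for out in pairs:
    print(18)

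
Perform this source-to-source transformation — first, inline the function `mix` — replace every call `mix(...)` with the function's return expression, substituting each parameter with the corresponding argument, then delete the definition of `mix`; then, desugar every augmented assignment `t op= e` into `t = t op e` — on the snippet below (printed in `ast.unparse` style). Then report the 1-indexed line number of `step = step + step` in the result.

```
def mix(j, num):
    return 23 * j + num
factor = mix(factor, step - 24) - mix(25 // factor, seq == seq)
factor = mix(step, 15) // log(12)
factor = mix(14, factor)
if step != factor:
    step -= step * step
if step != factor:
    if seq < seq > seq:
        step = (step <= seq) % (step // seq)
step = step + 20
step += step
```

Transformed code:
factor = 23 * factor + (step - 24) - (23 * (25 // factor) + (seq == seq))
factor = (23 * step + 15) // log(12)
factor = 23 * 14 + factor
if step != factor:
    step = step - step * step
if step != factor:
    if seq < seq > seq:
        step = (step <= seq) % (step // seq)
step = step + 20
step = step + step

10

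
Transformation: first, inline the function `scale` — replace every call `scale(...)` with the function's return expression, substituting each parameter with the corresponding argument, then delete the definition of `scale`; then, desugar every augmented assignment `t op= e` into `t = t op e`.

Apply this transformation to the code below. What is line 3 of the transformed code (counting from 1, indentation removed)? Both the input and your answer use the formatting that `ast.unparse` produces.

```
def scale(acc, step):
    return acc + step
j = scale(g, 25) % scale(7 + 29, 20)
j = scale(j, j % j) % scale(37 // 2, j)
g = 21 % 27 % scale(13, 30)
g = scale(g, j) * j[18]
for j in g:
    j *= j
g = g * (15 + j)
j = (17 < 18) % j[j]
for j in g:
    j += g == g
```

g = 21 % 27 % (13 + 30)

Transformed code:
j = (g + 25) % (7 + 29 + 20)
j = (j + j % j) % (37 // 2 + j)
g = 21 % 27 % (13 + 30)
g = (g + j) * j[18]
for j in g:
    j = j * j
g = g * (15 + j)
j = (17 < 18) % j[j]
for j in g:
    j = j + (g == g)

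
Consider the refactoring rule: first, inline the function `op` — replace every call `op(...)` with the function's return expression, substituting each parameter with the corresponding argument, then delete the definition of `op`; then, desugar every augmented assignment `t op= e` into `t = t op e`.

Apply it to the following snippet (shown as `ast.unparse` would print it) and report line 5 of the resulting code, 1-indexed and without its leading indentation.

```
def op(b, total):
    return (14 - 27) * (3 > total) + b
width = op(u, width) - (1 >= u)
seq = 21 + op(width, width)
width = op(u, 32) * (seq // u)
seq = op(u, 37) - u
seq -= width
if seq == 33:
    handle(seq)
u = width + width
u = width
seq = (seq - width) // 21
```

seq = seq - width

Transformed code:
width = (14 - 27) * (3 > width) + u - (1 >= u)
seq = 21 + ((14 - 27) * (3 > width) + width)
width = ((14 - 27) * (3 > 32) + u) * (seq // u)
seq = (14 - 27) * (3 > 37) + u - u
seq = seq - width
if seq == 33:
    handle(seq)
u = width + width
u = width
seq = (seq - width) // 21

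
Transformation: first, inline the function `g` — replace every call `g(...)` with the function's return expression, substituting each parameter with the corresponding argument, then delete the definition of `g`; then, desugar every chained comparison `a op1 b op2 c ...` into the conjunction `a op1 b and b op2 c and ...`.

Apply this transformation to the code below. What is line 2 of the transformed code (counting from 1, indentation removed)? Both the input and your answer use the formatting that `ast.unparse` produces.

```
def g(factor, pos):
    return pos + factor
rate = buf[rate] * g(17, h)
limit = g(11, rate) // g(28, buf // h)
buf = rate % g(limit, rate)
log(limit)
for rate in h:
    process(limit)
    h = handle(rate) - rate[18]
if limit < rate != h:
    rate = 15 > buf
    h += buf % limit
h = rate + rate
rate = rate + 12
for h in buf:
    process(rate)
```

limit = (rate + 11) // (buf // h + 28)

Transformed code:
rate = buf[rate] * (h + 17)
limit = (rate + 11) // (buf // h + 28)
buf = rate % (rate + limit)
log(limit)
for rate in h:
    process(limit)
    h = handle(rate) - rate[18]
if limit < rate and rate != h:
    rate = 15 > buf
    h += buf % limit
h = rate + rate
rate = rate + 12
for h in buf:
    process(rate)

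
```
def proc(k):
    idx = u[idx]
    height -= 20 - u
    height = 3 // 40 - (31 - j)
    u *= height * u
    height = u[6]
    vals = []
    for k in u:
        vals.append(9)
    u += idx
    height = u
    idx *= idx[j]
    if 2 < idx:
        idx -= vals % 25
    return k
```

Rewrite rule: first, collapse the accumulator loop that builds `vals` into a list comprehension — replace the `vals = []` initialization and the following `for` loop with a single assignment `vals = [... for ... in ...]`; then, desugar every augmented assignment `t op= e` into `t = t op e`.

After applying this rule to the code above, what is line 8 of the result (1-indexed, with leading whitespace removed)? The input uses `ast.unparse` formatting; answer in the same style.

Transformed code:
def proc(k):
    idx = u[idx]
    height = height - (20 - u)
    height = 3 // 40 - (31 - j)
    u = u * (height * u)
    height = u[6]
    vals = [9 for k in u]
    u = u + idx
    height = u
    idx = idx * idx[j]
    if 2 < idx:
        idx = idx - vals % 25
    return k

u = u + idx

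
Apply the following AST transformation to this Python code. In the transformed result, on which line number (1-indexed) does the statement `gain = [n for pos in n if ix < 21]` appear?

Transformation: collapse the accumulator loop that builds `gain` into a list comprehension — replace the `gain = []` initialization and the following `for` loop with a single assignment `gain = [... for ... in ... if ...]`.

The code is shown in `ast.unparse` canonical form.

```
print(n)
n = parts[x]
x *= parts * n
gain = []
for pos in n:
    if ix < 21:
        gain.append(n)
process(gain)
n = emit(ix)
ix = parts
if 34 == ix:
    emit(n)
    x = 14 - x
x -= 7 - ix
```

4

Transformed code:
print(n)
n = parts[x]
x *= parts * n
gain = [n for pos in n if ix < 21]
process(gain)
n = emit(ix)
ix = parts
if 34 == ix:
    emit(n)
    x = 14 - x
x -= 7 - ix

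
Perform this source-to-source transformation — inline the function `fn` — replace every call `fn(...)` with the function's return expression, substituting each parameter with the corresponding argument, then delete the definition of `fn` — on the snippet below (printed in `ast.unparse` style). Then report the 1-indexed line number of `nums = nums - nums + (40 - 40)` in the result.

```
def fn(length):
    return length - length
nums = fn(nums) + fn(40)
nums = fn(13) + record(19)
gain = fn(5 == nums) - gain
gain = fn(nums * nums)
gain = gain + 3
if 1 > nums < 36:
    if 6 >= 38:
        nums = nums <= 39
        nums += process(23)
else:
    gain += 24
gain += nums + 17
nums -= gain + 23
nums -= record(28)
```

Transformed code:
nums = nums - nums + (40 - 40)
nums = 13 - 13 + record(19)
gain = (5 == nums) - (5 == nums) - gain
gain = nums * nums - nums * nums
gain = gain + 3
if 1 > nums < 36:
    if 6 >= 38:
        nums = nums <= 39
        nums += process(23)
else:
    gain += 24
gain += nums + 17
nums -= gain + 23
nums -= record(28)

1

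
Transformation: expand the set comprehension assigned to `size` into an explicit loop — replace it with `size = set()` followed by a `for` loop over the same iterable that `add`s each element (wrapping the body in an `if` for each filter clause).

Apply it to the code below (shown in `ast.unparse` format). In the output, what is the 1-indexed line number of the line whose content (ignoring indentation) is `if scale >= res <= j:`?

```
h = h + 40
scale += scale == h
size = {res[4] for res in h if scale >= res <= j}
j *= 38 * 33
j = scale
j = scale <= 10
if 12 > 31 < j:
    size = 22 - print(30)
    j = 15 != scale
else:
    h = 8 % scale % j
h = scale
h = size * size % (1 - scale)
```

Transformed code:
h = h + 40
scale += scale == h
size = set()
for res in h:
    if scale >= res <= j:
        size.add(res[4])
j *= 38 * 33
j = scale
j = scale <= 10
if 12 > 31 < j:
    size = 22 - print(30)
    j = 15 != scale
else:
    h = 8 % scale % j
h = scale
h = size * size % (1 - scale)

5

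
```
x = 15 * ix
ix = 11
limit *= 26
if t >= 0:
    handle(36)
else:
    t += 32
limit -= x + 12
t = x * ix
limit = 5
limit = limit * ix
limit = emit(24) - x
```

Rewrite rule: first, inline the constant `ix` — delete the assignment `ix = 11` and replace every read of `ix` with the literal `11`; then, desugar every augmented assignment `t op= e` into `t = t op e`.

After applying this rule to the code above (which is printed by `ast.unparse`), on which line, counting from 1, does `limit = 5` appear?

9

Transformed code:
x = 15 * 11
limit = limit * 26
if t >= 0:
    handle(36)
else:
    t = t + 32
limit = limit - (x + 12)
t = x * 11
limit = 5
limit = limit * 11
limit = emit(24) - x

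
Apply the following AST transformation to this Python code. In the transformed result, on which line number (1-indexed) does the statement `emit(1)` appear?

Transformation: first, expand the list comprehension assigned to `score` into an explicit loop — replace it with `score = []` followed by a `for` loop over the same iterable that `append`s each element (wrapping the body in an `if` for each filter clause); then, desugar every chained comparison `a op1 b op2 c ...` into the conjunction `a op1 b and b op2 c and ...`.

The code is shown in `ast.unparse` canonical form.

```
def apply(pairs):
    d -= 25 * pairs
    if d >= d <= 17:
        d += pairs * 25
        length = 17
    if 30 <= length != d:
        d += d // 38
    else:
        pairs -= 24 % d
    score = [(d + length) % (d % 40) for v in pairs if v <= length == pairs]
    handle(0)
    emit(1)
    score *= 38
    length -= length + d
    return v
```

Transformed code:
def apply(pairs):
    d -= 25 * pairs
    if d >= d and d <= 17:
        d += pairs * 25
        length = 17
    if 30 <= length and length != d:
        d += d // 38
    else:
        pairs -= 24 % d
    score = []
    for v in pairs:
        if v <= length and length == pairs:
            score.append((d + length) % (d % 40))
    handle(0)
    emit(1)
    score *= 38
    length -= length + d
    return v

15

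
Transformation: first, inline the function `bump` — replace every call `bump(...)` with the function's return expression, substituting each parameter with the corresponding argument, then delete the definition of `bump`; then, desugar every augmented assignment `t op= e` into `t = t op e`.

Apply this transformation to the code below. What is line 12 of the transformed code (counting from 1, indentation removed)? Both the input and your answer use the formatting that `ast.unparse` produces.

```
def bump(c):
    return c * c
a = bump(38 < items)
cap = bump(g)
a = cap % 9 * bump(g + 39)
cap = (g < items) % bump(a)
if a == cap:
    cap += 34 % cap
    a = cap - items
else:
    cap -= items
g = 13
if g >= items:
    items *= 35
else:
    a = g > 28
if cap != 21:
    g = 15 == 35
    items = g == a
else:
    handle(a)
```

items = items * 35

Transformed code:
a = (38 < items) * (38 < items)
cap = g * g
a = cap % 9 * ((g + 39) * (g + 39))
cap = (g < items) % (a * a)
if a == cap:
    cap = cap + 34 % cap
    a = cap - items
else:
    cap = cap - items
g = 13
if g >= items:
    items = items * 35
else:
    a = g > 28
if cap != 21:
    g = 15 == 35
    items = g == a
else:
    handle(a)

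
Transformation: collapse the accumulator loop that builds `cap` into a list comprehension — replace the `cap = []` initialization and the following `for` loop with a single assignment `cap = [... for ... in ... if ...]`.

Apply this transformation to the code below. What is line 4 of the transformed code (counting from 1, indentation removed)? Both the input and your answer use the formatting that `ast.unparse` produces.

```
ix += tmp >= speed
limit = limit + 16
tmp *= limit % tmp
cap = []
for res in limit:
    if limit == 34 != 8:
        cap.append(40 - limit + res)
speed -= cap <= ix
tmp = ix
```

Transformed code:
ix += tmp >= speed
limit = limit + 16
tmp *= limit % tmp
cap = [40 - limit + res for res in limit if limit == 34 != 8]
speed -= cap <= ix
tmp = ix

cap = [40 - limit + res for res in limit if limit == 34 != 8]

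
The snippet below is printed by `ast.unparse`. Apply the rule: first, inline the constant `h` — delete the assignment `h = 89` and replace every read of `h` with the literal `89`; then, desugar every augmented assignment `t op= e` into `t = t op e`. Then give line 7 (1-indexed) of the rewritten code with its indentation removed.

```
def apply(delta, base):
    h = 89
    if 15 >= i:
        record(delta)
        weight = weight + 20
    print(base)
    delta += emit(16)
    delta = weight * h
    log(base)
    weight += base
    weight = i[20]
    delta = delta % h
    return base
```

delta = weight * 89

Transformed code:
def apply(delta, base):
    if 15 >= i:
        record(delta)
        weight = weight + 20
    print(base)
    delta = delta + emit(16)
    delta = weight * 89
    log(base)
    weight = weight + base
    weight = i[20]
    delta = delta % 89
    return base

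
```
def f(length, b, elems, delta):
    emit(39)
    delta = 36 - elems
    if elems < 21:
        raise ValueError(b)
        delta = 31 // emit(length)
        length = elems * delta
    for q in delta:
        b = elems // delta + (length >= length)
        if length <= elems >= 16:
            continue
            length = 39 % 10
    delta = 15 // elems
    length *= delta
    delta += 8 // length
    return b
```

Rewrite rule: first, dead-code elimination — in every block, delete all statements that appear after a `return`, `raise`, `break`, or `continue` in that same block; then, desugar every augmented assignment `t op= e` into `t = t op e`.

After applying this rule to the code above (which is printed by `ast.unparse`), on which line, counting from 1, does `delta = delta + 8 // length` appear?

Transformed code:
def f(length, b, elems, delta):
    emit(39)
    delta = 36 - elems
    if elems < 21:
        raise ValueError(b)
    for q in delta:
        b = elems // delta + (length >= length)
        if length <= elems >= 16:
            continue
    delta = 15 // elems
    length = length * delta
    delta = delta + 8 // length
    return b

12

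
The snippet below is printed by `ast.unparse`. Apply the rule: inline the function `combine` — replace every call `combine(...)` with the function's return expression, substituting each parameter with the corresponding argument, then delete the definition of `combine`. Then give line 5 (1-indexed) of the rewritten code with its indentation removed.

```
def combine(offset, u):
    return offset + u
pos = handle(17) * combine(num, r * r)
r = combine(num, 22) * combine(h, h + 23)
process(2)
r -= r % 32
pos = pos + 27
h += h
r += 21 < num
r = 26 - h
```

Transformed code:
pos = handle(17) * (num + r * r)
r = (num + 22) * (h + (h + 23))
process(2)
r -= r % 32
pos = pos + 27
h += h
r += 21 < num
r = 26 - h

pos = pos + 27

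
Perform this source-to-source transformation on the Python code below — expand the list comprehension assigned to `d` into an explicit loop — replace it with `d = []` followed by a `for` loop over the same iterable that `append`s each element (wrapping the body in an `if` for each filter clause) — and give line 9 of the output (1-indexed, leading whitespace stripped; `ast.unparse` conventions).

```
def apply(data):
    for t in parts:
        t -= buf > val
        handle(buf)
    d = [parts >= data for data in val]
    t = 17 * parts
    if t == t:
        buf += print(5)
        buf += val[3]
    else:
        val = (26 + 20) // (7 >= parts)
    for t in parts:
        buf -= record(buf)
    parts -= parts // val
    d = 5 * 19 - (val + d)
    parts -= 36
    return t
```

if t == t:

Transformed code:
def apply(data):
    for t in parts:
        t -= buf > val
        handle(buf)
    d = []
    for data in val:
        d.append(parts >= data)
    t = 17 * parts
    if t == t:
        buf += print(5)
        buf += val[3]
    else:
        val = (26 + 20) // (7 >= parts)
    for t in parts:
        buf -= record(buf)
    parts -= parts // val
    d = 5 * 19 - (val + d)
    parts -= 36
    return t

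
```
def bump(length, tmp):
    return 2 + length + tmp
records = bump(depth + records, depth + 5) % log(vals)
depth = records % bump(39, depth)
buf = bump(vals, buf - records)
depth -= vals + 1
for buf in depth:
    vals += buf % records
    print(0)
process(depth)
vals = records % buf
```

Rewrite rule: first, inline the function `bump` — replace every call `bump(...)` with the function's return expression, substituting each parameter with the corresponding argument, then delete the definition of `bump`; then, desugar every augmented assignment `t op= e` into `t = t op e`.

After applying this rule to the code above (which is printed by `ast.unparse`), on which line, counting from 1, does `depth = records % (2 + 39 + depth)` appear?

2

Transformed code:
records = (2 + (depth + records) + (depth + 5)) % log(vals)
depth = records % (2 + 39 + depth)
buf = 2 + vals + (buf - records)
depth = depth - (vals + 1)
for buf in depth:
    vals = vals + buf % records
    print(0)
process(depth)
vals = records % buf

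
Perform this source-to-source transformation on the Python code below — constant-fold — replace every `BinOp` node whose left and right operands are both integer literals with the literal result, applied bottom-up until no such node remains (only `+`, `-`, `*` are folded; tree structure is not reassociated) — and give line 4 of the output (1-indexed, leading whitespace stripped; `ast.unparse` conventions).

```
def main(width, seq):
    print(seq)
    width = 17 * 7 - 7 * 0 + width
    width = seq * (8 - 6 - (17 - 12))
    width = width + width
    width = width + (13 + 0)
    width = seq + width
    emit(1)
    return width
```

width = seq * -3

Transformed code:
def main(width, seq):
    print(seq)
    width = 119 + width
    width = seq * -3
    width = width + width
    width = width + 13
    width = seq + width
    emit(1)
    return width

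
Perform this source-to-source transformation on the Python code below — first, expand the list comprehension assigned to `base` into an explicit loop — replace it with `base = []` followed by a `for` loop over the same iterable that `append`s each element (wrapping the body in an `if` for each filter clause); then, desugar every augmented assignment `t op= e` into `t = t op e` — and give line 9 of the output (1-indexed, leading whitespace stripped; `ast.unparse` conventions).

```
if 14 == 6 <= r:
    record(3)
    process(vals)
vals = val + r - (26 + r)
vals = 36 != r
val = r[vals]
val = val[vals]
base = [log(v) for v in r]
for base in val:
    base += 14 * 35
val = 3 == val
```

for v in r:

Transformed code:
if 14 == 6 <= r:
    record(3)
    process(vals)
vals = val + r - (26 + r)
vals = 36 != r
val = r[vals]
val = val[vals]
base = []
for v in r:
    base.append(log(v))
for base in val:
    base = base + 14 * 35
val = 3 == val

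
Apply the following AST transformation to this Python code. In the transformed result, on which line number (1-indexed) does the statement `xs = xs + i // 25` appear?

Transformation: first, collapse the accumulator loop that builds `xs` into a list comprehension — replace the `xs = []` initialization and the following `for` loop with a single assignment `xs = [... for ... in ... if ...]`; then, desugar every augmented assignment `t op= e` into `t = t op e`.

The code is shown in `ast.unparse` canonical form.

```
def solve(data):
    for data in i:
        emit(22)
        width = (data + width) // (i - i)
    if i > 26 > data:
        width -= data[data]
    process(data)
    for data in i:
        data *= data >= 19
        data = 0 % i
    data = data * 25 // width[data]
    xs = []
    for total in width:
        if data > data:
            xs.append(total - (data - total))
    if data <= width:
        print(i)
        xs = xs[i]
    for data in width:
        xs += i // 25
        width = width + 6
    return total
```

17

Transformed code:
def solve(data):
    for data in i:
        emit(22)
        width = (data + width) // (i - i)
    if i > 26 > data:
        width = width - data[data]
    process(data)
    for data in i:
        data = data * (data >= 19)
        data = 0 % i
    data = data * 25 // width[data]
    xs = [total - (data - total) for total in width if data > data]
    if data <= width:
        print(i)
        xs = xs[i]
    for data in width:
        xs = xs + i // 25
        width = width + 6
    return total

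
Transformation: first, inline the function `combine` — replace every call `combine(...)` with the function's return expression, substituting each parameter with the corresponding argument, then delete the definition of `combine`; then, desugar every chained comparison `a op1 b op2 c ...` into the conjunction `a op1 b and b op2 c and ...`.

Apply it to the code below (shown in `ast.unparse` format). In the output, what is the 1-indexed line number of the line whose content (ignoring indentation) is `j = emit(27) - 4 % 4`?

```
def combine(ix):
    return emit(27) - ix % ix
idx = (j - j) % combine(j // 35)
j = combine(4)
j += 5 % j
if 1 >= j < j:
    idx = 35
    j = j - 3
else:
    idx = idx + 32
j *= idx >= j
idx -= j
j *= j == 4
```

2

Transformed code:
idx = (j - j) % (emit(27) - j // 35 % (j // 35))
j = emit(27) - 4 % 4
j += 5 % j
if 1 >= j and j < j:
    idx = 35
    j = j - 3
else:
    idx = idx + 32
j *= idx >= j
idx -= j
j *= j == 4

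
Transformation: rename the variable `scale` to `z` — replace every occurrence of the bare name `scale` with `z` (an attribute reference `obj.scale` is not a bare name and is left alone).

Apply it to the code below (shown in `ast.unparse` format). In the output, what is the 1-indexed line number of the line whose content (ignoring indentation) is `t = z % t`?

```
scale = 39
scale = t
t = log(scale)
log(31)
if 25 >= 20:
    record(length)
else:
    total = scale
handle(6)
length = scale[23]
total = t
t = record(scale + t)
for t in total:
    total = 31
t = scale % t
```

15

Transformed code:
z = 39
z = t
t = log(z)
log(31)
if 25 >= 20:
    record(length)
else:
    total = z
handle(6)
length = z[23]
total = t
t = record(z + t)
for t in total:
    total = 31
t = z % t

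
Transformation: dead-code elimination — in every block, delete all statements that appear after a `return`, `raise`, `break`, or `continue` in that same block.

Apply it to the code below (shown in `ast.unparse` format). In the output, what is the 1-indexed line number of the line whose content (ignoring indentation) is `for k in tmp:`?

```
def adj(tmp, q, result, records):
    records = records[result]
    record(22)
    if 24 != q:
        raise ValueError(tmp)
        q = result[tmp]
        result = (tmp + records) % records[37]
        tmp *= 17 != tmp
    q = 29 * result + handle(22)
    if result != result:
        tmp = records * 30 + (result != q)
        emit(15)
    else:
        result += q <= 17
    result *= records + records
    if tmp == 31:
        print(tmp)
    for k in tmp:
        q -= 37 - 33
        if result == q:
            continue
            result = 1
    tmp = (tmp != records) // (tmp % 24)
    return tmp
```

Transformed code:
def adj(tmp, q, result, records):
    records = records[result]
    record(22)
    if 24 != q:
        raise ValueError(tmp)
    q = 29 * result + handle(22)
    if result != result:
        tmp = records * 30 + (result != q)
        emit(15)
    else:
        result += q <= 17
    result *= records + records
    if tmp == 31:
        print(tmp)
    for k in tmp:
        q -= 37 - 33
        if result == q:
            continue
    tmp = (tmp != records) // (tmp % 24)
    return tmp

15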